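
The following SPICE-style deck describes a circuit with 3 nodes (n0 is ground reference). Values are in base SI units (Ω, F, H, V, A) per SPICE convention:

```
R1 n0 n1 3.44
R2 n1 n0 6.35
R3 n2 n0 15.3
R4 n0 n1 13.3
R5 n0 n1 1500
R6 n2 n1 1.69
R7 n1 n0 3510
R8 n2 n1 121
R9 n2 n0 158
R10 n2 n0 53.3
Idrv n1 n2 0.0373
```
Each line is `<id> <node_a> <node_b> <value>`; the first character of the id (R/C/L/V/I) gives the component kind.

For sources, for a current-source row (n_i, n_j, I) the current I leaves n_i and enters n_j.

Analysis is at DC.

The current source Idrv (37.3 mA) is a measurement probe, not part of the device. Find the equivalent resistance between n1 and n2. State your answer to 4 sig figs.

R_eq = 1.477 Ω

MNA unknowns: 2 node voltages V₁..V_2
R1: Y=0.2907 on G[0,1]
R2: Y=0.1575 on G[1,0]
R3: Y=0.06536 on G[2,0]
R4: Y=0.07519 on G[0,1]
R5: Y=0.0006667 on G[0,1]
R6: Y=0.5917 on G[2,1]
R7: Y=0.0002849 on G[1,0]
R8: Y=0.008264 on G[2,1]
R9: Y=0.006329 on G[2,0]
R10: Y=0.01876 on G[2,0]
Idrv: z[1]−=0.0373, z[2]+=0.0373
solve → V1=-0.008105, V2=0.04698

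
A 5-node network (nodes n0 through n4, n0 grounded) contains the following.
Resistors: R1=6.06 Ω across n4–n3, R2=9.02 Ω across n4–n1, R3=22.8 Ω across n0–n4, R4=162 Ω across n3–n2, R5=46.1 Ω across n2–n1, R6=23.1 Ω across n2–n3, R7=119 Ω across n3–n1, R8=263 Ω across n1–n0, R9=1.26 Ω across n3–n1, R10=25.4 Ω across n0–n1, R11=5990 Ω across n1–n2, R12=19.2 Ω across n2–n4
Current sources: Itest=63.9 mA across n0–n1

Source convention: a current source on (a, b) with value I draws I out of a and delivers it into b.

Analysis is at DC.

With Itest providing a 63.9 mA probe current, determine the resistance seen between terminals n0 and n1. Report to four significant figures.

R_eq = 12.36 Ω

Element admittances at DC:
  Y(R1) = 0.1650 S between n4,n3
  Y(R2) = 0.1109 S between n4,n1
  Y(R3) = 0.04386 S between n0,n4
  Y(R4) = 0.006173 S between n3,n2
  Y(R5) = 0.02169 S between n2,n1
  Y(R6) = 0.04329 S between n2,n3
  Y(R7) = 0.008403 S between n3,n1
  Y(R8) = 0.003802 S between n1,n0
  Y(R9) = 0.7937 S between n3,n1
  Y(R10) = 0.03937 S between n0,n1
  Y(R11) = 0.0001669 S between n1,n2
  Y(R12) = 0.05208 S between n2,n4
  Itest: injects 0.0639 A into n1 (from n0)
Assemble and solve the 4×4 MNA system:
  V(n1)=0.7896  V(n2)=0.7350  V(n3)=0.7691  V(n4)=0.6797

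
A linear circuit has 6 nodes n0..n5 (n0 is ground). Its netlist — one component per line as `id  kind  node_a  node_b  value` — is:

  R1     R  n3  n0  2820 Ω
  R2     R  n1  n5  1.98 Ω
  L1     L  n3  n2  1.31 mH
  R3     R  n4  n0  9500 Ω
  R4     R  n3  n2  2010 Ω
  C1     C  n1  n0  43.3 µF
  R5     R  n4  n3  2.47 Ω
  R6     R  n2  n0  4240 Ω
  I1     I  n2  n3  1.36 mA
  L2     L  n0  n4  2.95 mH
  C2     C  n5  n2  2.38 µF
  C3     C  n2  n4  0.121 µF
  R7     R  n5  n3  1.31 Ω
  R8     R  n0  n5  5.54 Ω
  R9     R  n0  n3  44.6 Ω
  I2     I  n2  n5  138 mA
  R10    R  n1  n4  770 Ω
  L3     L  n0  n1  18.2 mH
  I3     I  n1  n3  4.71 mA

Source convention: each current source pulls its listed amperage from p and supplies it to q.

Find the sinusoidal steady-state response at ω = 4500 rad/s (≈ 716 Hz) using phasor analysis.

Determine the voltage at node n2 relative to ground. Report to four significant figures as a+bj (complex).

Apply KCL at each of the 5 non-ground nodes and solve the resulting linear system.
Node n1: branches {R2, C1, R10, L3, I3} → V_1 = -0.009780-0.03894j
Node n2: branches {L1, R4, R6, I1, C2, C3, I2} → V_2 = -0.1763-0.9322j
Node n3: branches {R1, L1, R4, R5, I1, R7, R9, I3} → V_3 = -0.1603-0.05200j
Node n4: branches {R3, R5, L2, C3, R10} → V_4 = -0.1440-0.07869j
Node n5: branches {R2, C2, R7, R8, I2} → V_5 = 0.01397-0.04238j

-0.1763-0.9322j V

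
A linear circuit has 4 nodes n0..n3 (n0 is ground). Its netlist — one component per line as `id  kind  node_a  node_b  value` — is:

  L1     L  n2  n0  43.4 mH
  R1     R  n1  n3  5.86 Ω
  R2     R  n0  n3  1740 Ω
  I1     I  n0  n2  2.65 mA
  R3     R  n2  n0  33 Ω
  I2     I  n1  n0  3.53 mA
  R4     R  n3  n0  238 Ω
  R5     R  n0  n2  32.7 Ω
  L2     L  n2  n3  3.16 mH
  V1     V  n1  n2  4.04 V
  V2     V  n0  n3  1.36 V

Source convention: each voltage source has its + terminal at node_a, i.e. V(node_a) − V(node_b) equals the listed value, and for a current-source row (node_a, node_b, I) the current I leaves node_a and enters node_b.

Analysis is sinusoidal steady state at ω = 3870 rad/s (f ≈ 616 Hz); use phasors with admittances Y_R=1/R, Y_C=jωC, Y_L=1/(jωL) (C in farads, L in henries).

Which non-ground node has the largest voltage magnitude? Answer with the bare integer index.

MNA unknowns: 3 node voltages V₁..V_3 plus 2 source currents (V1, V2)
L1: Y=0.000-0.005954j on G[2,0]
R1: Y=0.1706+0.000j on G[1,3]
R2: Y=0.0005747+0.000j on G[0,3]
I1: z[0]−=0.00265, z[2]+=0.00265
R3: Y=0.03030+0.000j on G[2,0]
I2: z[1]−=0.00353, z[0]+=0.00353
R4: Y=0.004202+0.000j on G[3,0]
R5: Y=0.03058+0.000j on G[0,2]
L2: Y=0.000-0.08177j on G[2,3]
V1: row V1−V2=4.04, i_V1 at 1,2
V2: row V0−V3=1.36, i_V2 at 0,3
solve → V1=0.3972-0.8999j, V2=-3.643-0.8999j, V3=-1.360+0.000j
aux → i_V1=-0.3034+0.1536j, i_V2=-0.2328-0.03310j

2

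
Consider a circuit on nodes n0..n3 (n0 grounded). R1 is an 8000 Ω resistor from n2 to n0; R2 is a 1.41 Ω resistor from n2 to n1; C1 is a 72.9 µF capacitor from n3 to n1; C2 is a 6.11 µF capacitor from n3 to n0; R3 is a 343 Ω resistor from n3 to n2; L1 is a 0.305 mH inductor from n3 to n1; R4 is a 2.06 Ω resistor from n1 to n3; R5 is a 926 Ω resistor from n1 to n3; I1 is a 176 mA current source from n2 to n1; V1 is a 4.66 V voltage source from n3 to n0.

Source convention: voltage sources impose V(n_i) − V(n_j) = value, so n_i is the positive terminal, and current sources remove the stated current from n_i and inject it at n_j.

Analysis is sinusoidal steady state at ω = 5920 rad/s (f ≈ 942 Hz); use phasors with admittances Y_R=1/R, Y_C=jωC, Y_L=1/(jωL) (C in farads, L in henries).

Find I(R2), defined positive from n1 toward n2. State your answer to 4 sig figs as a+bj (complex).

0.1758+2.490e-07j A

MNA unknowns: 3 node voltages V₁..V_3 plus 1 source current (V1)
R1: Y=0.0001250+0.000j on G[2,0]
R2: Y=0.7092+0.000j on G[2,1]
C1: Y=0.000+0.4316j on G[3,1]
C2: Y=0.000+0.03617j on G[3,0]
R3: Y=0.002915+0.000j on G[3,2]
L1: Y=0.000-0.5538j on G[3,1]
R4: Y=0.4854+0.000j on G[1,3]
R5: Y=0.001080+0.000j on G[1,3]
I1: z[2]−=0.176, z[1]+=0.176
V1: row V3−V0=4.66, i_V1 at 3,0
solve → V1=4.660+8.225e-05j, V2=4.412+8.190e-05j, V3=4.660+0.000j
aux → i_V1=-0.0005516-0.1686j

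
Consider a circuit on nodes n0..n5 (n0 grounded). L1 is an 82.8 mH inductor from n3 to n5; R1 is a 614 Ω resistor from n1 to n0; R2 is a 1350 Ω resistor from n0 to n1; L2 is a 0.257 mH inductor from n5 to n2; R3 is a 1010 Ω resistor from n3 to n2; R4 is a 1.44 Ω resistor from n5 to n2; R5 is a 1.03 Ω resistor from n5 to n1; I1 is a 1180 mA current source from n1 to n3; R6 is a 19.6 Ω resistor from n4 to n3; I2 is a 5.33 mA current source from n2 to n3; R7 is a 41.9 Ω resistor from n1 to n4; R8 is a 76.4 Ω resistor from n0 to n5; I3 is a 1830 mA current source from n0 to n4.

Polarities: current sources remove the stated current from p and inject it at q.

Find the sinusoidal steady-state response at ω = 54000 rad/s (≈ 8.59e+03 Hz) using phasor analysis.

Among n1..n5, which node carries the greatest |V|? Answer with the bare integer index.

3

Element admittances at ω=54000 rad/s:
  Y(L1) = 0.000-0.0002237j S between n3,n5
  Y(R1) = 0.001629+0.000j S between n1,n0
  Y(R2) = 0.0007407+0.000j S between n0,n1
  Y(L2) = 0.000-0.07206j S between n5,n2
  Y(R3) = 0.0009901+0.000j S between n3,n2
  Y(R4) = 0.6944+0.000j S between n5,n2
  Y(R5) = 0.9709+0.000j S between n5,n1
  I1: injects 1.18 A into n3 (from n1)
  Y(R6) = 0.05102+0.000j S between n4,n3
  I2: injects 0.00533 A into n3 (from n2)
  Y(R7) = 0.02387+0.000j S between n1,n4
  Y(R8) = 0.01309+0.000j S between n0,n5
  I3: injects 1.83 A into n4 (from n0)
Assemble and solve the 5×5 MNA system:
  V(n1)=119.6+0.02611j  V(n2)=118.4+0.01791j  V(n3)=260.5+1.871j  V(n4)=240.0+1.283j  V(n5)=118.2-0.004727j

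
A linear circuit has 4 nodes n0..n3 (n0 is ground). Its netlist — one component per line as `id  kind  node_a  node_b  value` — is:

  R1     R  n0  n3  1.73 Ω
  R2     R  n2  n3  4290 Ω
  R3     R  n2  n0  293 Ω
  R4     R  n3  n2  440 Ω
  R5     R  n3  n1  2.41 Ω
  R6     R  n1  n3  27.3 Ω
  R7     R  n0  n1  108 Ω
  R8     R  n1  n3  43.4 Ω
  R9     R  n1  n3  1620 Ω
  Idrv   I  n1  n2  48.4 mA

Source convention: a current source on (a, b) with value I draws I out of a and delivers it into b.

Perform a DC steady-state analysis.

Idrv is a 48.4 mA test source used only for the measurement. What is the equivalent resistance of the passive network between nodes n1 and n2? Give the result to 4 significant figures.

R_eq = 171.5 Ω

MNA unknowns: 3 node voltages V₁..V_3
R1: Y=0.5780 on G[0,3]
R2: Y=0.0002331 on G[2,3]
R3: Y=0.003413 on G[2,0]
R4: Y=0.002273 on G[3,2]
R5: Y=0.4149 on G[3,1]
R6: Y=0.03663 on G[1,3]
R7: Y=0.009259 on G[0,1]
R8: Y=0.02304 on G[1,3]
R9: Y=0.0006173 on G[1,3]
Idrv: z[1]−=0.0484, z[2]+=0.0484
solve → V1=-0.1449, V2=8.158, V3=-0.04585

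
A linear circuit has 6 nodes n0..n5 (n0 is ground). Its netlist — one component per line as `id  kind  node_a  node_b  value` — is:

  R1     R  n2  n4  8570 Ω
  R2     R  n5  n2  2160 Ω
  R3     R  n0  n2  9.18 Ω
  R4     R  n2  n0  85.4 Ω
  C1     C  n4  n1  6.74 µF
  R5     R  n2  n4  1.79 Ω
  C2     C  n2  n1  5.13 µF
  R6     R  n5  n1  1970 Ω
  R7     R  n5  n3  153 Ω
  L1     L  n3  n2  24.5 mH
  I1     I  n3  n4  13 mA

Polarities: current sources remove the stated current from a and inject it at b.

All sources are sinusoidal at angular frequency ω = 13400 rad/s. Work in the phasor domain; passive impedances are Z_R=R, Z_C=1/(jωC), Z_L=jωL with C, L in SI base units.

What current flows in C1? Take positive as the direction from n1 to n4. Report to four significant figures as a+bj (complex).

-0.0004074-0.001874j A

Element admittances at ω=13400 rad/s:
  Y(R1) = 0.0001167+0.000j S between n2,n4
  Y(R2) = 0.0004630+0.000j S between n5,n2
  Y(R3) = 0.1089+0.000j S between n0,n2
  Y(R4) = 0.01171+0.000j S between n2,n0
  Y(C1) = 0.000+0.09032j S between n4,n1
  Y(R5) = 0.5587+0.000j S between n2,n4
  Y(C2) = 0.000+0.06874j S between n2,n1
  Y(R6) = 0.0005076+0.000j S between n5,n1
  Y(R7) = 0.006536+0.000j S between n5,n3
  Y(L1) = 0.000-0.003046j S between n3,n2
  I1: injects 0.013 A into n4 (from n3)
Assemble and solve the 5×5 MNA system:
  V(n1)=0.001782+0.001156j  V(n2)=0.000+0.000j  V(n3)=-1.100-3.963j  V(n4)=0.02254-0.003355j  V(n5)=-0.9573-3.450j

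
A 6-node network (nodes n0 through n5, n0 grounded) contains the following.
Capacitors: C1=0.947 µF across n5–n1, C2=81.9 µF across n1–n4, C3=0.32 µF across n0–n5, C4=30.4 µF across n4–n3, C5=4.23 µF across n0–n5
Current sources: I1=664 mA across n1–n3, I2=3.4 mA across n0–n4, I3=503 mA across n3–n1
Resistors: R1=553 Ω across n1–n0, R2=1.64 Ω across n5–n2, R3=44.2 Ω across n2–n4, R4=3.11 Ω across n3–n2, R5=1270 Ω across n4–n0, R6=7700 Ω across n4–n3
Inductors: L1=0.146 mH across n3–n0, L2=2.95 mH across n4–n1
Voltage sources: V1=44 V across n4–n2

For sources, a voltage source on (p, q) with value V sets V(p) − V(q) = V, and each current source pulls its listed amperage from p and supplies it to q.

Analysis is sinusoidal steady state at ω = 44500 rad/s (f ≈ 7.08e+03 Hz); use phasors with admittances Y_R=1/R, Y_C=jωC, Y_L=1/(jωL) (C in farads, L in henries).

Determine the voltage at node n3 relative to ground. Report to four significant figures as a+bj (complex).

30.29+131.7j V

Element admittances at ω=44500 rad/s:
  Y(C1) = 0.000+0.04214j S between n5,n1
  I1: injects 0.664 A into n3 (from n1)
  Y(R1) = 0.001808+0.000j S between n1,n0
  I2: injects 0.0034 A into n4 (from n0)
  Y(R2) = 0.6098+0.000j S between n5,n2
  Y(R3) = 0.02262+0.000j S between n2,n4
  Y(L1) = 0.000-0.1539j S between n3,n0
  Y(C2) = 0.000+3.645j S between n1,n4
  Y(C3) = 0.000+0.01424j S between n0,n5
  Y(R4) = 0.3215+0.000j S between n3,n2
  Y(L2) = 0.000-0.007618j S between n4,n1
  Y(R5) = 0.0007874+0.000j S between n4,n0
  Y(C4) = 0.000+1.353j S between n4,n3
  Y(C5) = 0.000+0.1882j S between n0,n5
  Y(R6) = 0.0001299+0.000j S between n4,n3
  I3: injects 0.503 A into n1 (from n3)
  V1: constraint V(n4)−V(n2) = 44
Assemble and solve the 6×6 MNA system:
  V(n1)=32.54+106.9j  V(n2)=-11.28+106.9j  V(n3)=30.29+131.7j  V(n4)=32.72+106.9j  V(n5)=21.65+100.5j
  i(V1)=-34.44-4.031j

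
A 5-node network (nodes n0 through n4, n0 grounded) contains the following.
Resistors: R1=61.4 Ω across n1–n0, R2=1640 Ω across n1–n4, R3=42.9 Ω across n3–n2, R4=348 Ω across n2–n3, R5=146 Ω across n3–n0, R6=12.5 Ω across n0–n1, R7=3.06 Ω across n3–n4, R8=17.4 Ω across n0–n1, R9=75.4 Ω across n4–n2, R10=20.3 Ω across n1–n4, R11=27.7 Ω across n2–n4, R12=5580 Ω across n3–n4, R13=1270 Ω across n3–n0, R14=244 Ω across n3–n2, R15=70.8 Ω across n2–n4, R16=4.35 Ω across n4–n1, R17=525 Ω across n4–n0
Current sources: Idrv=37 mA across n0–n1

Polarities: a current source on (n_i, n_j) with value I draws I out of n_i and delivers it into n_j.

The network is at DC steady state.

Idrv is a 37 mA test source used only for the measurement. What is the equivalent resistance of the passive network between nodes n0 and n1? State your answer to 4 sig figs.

Apply KCL at each of the 4 non-ground nodes and solve the resulting linear system.
Node n1: branches {R1, R2, R6, R8, R10, R16, Idrv} → V_1 = 0.2272
Node n2: branches {R3, R4, R9, R11, R14, R15} → V_2 = 0.2183
Node n3: branches {R3, R4, R5, R7, R12, R13, R14} → V_3 = 0.2151
Node n4: branches {R2, R7, R9, R10, R11, R12, R15, R16, R17} → V_4 = 0.2199

R_eq = 6.141 Ω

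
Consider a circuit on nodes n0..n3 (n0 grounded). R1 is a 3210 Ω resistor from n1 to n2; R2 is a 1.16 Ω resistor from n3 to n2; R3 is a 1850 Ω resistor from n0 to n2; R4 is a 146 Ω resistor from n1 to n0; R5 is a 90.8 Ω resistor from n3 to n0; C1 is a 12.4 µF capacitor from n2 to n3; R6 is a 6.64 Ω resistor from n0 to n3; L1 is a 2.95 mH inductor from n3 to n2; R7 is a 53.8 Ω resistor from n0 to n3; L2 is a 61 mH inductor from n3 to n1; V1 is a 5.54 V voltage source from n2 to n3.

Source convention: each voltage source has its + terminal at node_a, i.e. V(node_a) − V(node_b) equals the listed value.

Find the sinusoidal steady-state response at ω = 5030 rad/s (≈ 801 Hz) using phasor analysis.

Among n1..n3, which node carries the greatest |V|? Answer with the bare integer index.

Apply KCL at each of the 3 non-ground nodes and solve the resulting linear system.
Node n1: branches {R1, R4, L2} → V_1 = 0.1933+0.09871j
Node n2: branches {R1, R2, R3, C1, L1, V1} → V_2 = 5.516-0.003741j
Node n3: branches {R2, R5, C1, R6, L1, R7, L2, V1} → V_3 = -0.02390-0.003741j
Source currents: i(V1)=-4.781+0.02785j

2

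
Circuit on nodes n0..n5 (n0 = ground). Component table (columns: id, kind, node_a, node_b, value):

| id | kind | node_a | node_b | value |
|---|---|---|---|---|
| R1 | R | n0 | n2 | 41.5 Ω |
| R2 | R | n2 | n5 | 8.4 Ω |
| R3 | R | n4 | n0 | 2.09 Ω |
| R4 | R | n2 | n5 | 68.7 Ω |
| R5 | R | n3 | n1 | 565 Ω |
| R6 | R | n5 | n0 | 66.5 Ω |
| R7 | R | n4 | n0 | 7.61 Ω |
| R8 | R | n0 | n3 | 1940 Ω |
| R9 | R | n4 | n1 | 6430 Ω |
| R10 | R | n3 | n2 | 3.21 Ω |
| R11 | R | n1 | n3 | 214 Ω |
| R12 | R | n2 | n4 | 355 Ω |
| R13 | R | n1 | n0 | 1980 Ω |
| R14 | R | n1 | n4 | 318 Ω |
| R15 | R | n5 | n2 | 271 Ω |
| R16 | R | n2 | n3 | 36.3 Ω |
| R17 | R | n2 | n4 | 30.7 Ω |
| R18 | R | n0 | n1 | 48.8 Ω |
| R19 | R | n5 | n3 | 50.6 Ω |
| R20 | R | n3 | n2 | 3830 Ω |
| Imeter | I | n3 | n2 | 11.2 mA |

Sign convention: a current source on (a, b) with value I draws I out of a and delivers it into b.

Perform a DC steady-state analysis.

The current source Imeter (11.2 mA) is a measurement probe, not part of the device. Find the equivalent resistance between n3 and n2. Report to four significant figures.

MNA unknowns: 5 node voltages V₁..V_5
R1: Y=0.02410 on G[0,2]
R2: Y=0.1190 on G[2,5]
R3: Y=0.4785 on G[4,0]
R4: Y=0.01456 on G[2,5]
R5: Y=0.001770 on G[3,1]
R6: Y=0.01504 on G[5,0]
R7: Y=0.1314 on G[4,0]
R8: Y=0.0005155 on G[0,3]
R9: Y=0.0001555 on G[4,1]
R10: Y=0.3115 on G[3,2]
R11: Y=0.004673 on G[1,3]
R12: Y=0.002817 on G[2,4]
R13: Y=0.0005051 on G[1,0]
R14: Y=0.003145 on G[1,4]
R15: Y=0.003690 on G[5,2]
R16: Y=0.02755 on G[2,3]
R17: Y=0.03257 on G[2,4]
R18: Y=0.02049 on G[0,1]
R19: Y=0.01976 on G[5,3]
R20: Y=0.0002611 on G[3,2]
Imeter: z[3]−=0.0112, z[2]+=0.0112
solve → V1=-0.005859, V2=0.002941, V3=-0.02802, V4=0.0001307, V5=-0.0008714

R_eq = 2.764 Ω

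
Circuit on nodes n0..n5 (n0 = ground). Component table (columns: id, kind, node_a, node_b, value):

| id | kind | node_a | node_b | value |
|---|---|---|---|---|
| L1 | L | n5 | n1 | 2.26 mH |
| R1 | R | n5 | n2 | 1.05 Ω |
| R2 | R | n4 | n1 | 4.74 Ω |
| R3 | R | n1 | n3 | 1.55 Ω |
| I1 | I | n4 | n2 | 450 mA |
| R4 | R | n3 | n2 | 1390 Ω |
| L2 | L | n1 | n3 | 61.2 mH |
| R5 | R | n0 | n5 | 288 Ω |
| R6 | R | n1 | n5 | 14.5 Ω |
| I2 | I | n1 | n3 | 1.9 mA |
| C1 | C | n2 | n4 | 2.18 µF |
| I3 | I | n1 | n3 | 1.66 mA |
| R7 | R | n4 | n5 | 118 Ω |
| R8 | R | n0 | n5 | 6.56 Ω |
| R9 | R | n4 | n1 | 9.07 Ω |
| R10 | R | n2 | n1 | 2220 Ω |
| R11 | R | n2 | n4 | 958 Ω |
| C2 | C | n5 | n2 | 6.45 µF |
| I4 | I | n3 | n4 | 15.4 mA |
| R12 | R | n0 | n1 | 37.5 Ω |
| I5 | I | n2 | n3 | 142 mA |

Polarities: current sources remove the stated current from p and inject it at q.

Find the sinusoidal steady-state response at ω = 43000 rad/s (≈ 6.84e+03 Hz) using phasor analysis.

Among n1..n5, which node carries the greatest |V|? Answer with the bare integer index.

Element admittances at ω=43000 rad/s:
  Y(L1) = 0.000-0.01029j S between n5,n1
  Y(R1) = 0.9524+0.000j S between n5,n2
  Y(R2) = 0.2110+0.000j S between n4,n1
  Y(R3) = 0.6452+0.000j S between n1,n3
  I1: injects 0.45 A into n2 (from n4)
  Y(R4) = 0.0007194+0.000j S between n3,n2
  Y(L2) = 0.000-0.0003800j S between n1,n3
  Y(R5) = 0.003472+0.000j S between n0,n5
  Y(R6) = 0.06897+0.000j S between n1,n5
  I2: injects 0.0019 A into n3 (from n1)
  Y(C1) = 0.000+0.09374j S between n2,n4
  I3: injects 0.00166 A into n3 (from n1)
  Y(R7) = 0.008475+0.000j S between n4,n5
  Y(R8) = 0.1524+0.000j S between n0,n5
  Y(R9) = 0.1103+0.000j S between n4,n1
  Y(R10) = 0.0004505+0.000j S between n2,n1
  Y(R11) = 0.001044+0.000j S between n2,n4
  Y(C2) = 0.000+0.2773j S between n5,n2
  I4: injects 0.0154 A into n4 (from n3)
  Y(R12) = 0.02667+0.000j S between n0,n1
  I5: injects 0.142 A into n3 (from n2)
Assemble and solve the 5×5 MNA system:
  V(n1)=-0.9461+1.290j  V(n2)=0.2127-0.4106j  V(n3)=-0.7433+1.288j  V(n4)=-1.612+1.763j  V(n5)=0.1618-0.2206j

4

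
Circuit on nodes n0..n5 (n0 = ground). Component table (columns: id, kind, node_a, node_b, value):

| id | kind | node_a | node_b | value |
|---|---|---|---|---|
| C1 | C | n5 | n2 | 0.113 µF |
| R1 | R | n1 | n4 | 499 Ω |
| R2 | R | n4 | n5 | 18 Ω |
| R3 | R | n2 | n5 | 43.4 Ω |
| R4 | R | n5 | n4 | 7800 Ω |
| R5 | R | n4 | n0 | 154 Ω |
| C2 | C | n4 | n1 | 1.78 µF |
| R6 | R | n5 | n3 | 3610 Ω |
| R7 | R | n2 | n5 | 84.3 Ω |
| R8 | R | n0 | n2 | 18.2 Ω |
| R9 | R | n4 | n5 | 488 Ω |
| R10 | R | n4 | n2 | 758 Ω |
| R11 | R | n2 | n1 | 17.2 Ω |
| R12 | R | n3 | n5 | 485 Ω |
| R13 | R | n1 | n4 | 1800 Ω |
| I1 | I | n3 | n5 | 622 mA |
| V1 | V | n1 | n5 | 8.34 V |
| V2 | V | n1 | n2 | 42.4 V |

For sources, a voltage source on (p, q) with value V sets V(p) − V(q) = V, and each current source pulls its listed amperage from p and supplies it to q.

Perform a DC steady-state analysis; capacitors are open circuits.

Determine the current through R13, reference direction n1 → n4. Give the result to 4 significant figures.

Apply KCL at each of the 5 non-ground nodes and solve the resulting linear system.
Node n1: branches {R1, C2, R11, R13, V1, V2} → V_1 = 39.15
Node n2: branches {C1, R3, R7, R8, R10, R11, V2} → V_2 = -3.253
Node n3: branches {R6, R12, I1} → V_3 = -235.1
Node n4: branches {R1, R2, R4, R5, C2, R9, R10, R13} → V_4 = 27.52
Node n5: branches {C1, R2, R3, R4, R6, R7, R9, R12, I1, V1} → V_5 = 30.81
Source currents: i(V1)=1.378, i(V2)=-3.873

0.006458 A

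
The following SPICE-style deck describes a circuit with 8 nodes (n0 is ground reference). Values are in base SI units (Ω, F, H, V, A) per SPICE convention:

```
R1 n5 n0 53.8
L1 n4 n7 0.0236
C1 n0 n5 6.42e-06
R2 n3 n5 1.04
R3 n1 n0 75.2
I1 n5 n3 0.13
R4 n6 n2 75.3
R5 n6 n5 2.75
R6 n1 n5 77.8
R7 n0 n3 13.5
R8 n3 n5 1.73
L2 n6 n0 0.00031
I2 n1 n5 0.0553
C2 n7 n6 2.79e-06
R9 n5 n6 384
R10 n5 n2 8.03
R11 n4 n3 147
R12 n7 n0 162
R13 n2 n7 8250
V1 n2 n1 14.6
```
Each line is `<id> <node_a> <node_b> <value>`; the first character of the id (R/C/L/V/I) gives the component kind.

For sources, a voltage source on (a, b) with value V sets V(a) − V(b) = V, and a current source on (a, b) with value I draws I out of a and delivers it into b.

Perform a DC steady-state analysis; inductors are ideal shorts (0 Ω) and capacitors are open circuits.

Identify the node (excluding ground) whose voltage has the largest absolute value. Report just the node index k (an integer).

1

MNA unknowns: 7 node voltages V₁..V_7 plus 3 source currents (L1, L2, V1)
R1: Y=0.01859 on G[5,0]
L1: row V4−V7=0, i_L1 at 4,7
C1: Y=0.000 on G[0,5]
R2: Y=0.9615 on G[3,5]
R3: Y=0.01330 on G[1,0]
I1: z[5]−=0.13, z[3]+=0.13
R4: Y=0.01328 on G[6,2]
R5: Y=0.3636 on G[6,5]
R6: Y=0.01285 on G[1,5]
R7: Y=0.07407 on G[0,3]
R8: Y=0.5780 on G[3,5]
L2: row V6−V0=0, i_L2 at 6,0
I2: z[1]−=0.0553, z[5]+=0.0553
C2: Y=0.000 on G[7,6]
R9: Y=0.002604 on G[5,6]
R10: Y=0.1245 on G[5,2]
R11: Y=0.006803 on G[4,3]
R12: Y=0.006173 on G[7,0]
R13: Y=0.0001212 on G[2,7]
V1: row V2−V1=14.6, i_V1 at 2,1
solve → V1=-12.37, V2=2.225, V3=0.3477, V4=0.2012, V5=0.2807, V6=0.000, V7=0.2012
aux → i_L1=0.0009968, i_L2=0.1323, i_V1=-0.2719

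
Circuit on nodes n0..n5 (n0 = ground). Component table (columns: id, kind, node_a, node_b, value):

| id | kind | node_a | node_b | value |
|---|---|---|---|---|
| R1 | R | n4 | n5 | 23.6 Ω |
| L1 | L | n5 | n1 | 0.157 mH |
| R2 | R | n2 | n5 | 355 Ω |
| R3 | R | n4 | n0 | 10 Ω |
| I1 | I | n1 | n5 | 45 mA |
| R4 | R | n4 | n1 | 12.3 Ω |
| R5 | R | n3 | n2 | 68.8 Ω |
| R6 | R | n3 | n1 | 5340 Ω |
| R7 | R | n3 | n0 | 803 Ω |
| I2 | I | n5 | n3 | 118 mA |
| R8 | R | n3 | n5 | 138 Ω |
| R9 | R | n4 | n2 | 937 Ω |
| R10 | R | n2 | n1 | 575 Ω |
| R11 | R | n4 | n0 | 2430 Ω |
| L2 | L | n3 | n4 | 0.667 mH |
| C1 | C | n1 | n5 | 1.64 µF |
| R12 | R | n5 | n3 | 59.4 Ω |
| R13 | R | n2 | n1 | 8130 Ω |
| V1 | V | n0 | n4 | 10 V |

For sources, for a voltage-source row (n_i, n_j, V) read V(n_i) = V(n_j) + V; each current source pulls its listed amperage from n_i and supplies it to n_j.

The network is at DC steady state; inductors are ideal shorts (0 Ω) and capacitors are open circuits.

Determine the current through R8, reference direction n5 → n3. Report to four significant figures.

-0.005642 A

Apply KCL at each of the 5 non-ground nodes and solve the resulting linear system.
Node n1: branches {L1, I1, R4, R6, R10, C1, R13} → V_1 = -10.78
Node n2: branches {R2, R5, R9, R10, R13} → V_2 = -10.18
Node n3: branches {R5, R6, R7, I2, R8, L2, R12} → V_3 = -10.00
Node n4: branches {R1, R3, R4, R9, R11, L2, V1} → V_4 = -10.00
Node n5: branches {R1, L1, R2, I1, I2, R8, C1, R12} → V_5 = -10.78
Source currents: i(L1)=-0.01957, i(L2)=0.1089, i(V1)=-1.017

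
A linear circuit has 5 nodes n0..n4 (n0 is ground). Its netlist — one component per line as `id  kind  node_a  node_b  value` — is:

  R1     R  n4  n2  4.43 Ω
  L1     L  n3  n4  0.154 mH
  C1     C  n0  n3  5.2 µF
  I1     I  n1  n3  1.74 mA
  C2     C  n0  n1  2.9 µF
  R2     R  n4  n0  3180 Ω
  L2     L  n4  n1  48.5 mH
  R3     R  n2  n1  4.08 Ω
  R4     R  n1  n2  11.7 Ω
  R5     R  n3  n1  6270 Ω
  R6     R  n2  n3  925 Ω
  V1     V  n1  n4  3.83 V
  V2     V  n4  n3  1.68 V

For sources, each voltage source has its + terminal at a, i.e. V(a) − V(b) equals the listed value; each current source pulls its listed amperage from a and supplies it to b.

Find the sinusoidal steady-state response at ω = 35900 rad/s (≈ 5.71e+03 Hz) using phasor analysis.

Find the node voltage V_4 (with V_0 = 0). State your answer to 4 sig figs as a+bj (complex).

Apply KCL at each of the 4 non-ground nodes and solve the resulting linear system.
Node n1: branches {I1, C2, L2, R3, R4, R5, V1} → V_1 = 3.537-0.0003165j
Node n2: branches {R1, R3, R4, R6} → V_2 = 1.975-0.0003165j
Node n3: branches {L1, C1, I1, R5, R6, V2} → V_3 = -1.973-0.0003165j
Node n4: branches {R1, L1, R2, L2, V1, V2} → V_4 = -0.2927-0.0003165j
Source currents: i(V1)=-0.5189-0.3661j, i(V2)=-0.006828-0.06439j

-0.2927-0.0003165j V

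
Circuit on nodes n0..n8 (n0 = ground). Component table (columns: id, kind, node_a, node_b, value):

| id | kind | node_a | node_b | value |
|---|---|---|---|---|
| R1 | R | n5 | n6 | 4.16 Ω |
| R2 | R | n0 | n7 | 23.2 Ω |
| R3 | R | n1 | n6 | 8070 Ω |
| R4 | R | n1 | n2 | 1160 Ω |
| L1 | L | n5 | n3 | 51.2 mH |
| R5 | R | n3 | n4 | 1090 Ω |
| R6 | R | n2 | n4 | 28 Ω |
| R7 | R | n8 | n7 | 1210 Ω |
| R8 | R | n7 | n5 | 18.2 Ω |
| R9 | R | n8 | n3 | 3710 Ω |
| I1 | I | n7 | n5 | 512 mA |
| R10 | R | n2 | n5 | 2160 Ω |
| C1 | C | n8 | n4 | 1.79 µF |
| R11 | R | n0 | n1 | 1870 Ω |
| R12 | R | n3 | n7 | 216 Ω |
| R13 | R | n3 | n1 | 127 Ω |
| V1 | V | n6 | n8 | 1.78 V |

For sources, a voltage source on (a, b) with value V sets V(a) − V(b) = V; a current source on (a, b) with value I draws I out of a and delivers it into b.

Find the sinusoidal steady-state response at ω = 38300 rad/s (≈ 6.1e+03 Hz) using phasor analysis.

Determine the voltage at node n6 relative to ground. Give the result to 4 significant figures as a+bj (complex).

8.914+0.04145j V

MNA unknowns: 8 node voltages V₁..V_8 plus 1 source current (V1)
R1: Y=0.2404+0.000j on G[5,6]
R2: Y=0.04310+0.000j on G[0,7]
R3: Y=0.0001239+0.000j on G[1,6]
R4: Y=0.0008621+0.000j on G[1,2]
L1: Y=0.000-0.0005100j on G[5,3]
R5: Y=0.0009174+0.000j on G[3,4]
R6: Y=0.03571+0.000j on G[2,4]
R7: Y=0.0008264+0.000j on G[8,7]
R8: Y=0.05495+0.000j on G[7,5]
R9: Y=0.0002695+0.000j on G[8,3]
I1: z[7]−=0.512, z[5]+=0.512
R10: Y=0.0004630+0.000j on G[2,5]
C1: Y=0.000+0.06856j on G[8,4]
R11: Y=0.0005348+0.000j on G[0,1]
R12: Y=0.004630+0.000j on G[3,7]
R13: Y=0.007874+0.000j on G[3,1]
V1: row V6−V8=1.78, i_V1 at 6,8
solve → V1=2.486-0.3711j, V2=7.034+0.1397j, V3=2.056-0.4587j, V4=7.119+0.1533j, V5=8.980+0.04670j, V6=8.914+0.04145j, V7=-0.03084+0.004604j, V8=7.134+0.04145j
aux → i_V1=0.01496+0.001210j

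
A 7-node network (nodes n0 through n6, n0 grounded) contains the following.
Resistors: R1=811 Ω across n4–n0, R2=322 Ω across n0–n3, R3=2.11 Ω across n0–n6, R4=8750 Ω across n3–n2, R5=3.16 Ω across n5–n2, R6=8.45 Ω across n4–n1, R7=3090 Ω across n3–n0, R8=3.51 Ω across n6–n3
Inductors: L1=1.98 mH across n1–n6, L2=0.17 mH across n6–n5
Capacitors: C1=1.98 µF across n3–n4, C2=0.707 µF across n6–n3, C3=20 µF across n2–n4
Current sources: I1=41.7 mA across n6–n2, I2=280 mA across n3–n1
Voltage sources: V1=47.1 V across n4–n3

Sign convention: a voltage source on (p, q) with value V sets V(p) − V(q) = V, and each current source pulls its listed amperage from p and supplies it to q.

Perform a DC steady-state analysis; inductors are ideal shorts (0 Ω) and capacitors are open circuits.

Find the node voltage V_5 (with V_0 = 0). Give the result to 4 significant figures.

0.01981 V

Element admittances at DC:
  Y(R1) = 0.001233 S between n4,n0
  Y(R2) = 0.003106 S between n0,n3
  Y(R3) = 0.4739 S between n0,n6
  Y(R4) = 0.0001143 S between n3,n2
  L1: short n1↔n6 (DC inductor)
  Y(C1) = 0.000 S between n3,n4
  Y(C2) = 0.000 S between n6,n3
  L2: short n6↔n5 (DC inductor)
  I1: injects 0.0417 A into n2 (from n6)
  Y(C3) = 0.000 S between n2,n4
  Y(R5) = 0.3165 S between n5,n2
  Y(R6) = 0.1183 S between n4,n1
  I2: injects 0.28 A into n1 (from n3)
  Y(R7) = 0.0003236 S between n3,n0
  Y(R8) = 0.2849 S between n6,n3
  V1: constraint V(n4)−V(n3) = 47.1
Assemble and solve the 9×9 MNA system:
  V(n1)=0.01981  V(n2)=0.1463  V(n3)=-14.47  V(n4)=32.63  V(n5)=0.01981  V(n6)=0.01981
  i(L1)=4.139  i(L2)=-0.04003  i(V1)=-3.899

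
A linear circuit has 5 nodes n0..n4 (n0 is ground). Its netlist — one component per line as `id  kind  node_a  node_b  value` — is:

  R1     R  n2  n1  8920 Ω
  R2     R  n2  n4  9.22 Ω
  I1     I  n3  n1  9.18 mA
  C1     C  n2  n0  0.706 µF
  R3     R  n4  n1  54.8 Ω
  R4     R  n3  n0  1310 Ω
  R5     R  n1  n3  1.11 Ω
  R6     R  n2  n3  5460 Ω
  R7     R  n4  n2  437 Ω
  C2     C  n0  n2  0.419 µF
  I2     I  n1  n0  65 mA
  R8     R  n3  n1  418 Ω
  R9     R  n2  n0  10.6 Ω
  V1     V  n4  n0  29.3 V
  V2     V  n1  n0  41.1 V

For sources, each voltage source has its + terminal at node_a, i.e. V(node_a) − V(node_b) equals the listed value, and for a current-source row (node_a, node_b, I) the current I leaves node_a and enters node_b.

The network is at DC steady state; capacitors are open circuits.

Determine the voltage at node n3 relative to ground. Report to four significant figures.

MNA unknowns: 4 node voltages V₁..V_4 plus 2 source currents (V1, V2)
R1: Y=0.0001121 on G[2,1]
R2: Y=0.1085 on G[2,4]
I1: z[3]−=0.00918, z[1]+=0.00918
C1: Y=0.000 on G[2,0]
R3: Y=0.01825 on G[4,1]
R4: Y=0.0007634 on G[3,0]
R5: Y=0.9009 on G[1,3]
R6: Y=0.0001832 on G[2,3]
R7: Y=0.002288 on G[4,2]
C2: Y=0.000 on G[0,2]
I2: z[1]−=0.065, z[0]+=0.065
R8: Y=0.002392 on G[3,1]
R9: Y=0.09434 on G[2,0]
V1: row V4−V0=29.3, i_V1 at 4,0
V2: row V1−V0=41.1, i_V2 at 1,0
solve → V1=41.10, V2=15.86, V3=41.05, V4=29.30
aux → i_V1=-1.273, i_V2=-0.3191

41.05 V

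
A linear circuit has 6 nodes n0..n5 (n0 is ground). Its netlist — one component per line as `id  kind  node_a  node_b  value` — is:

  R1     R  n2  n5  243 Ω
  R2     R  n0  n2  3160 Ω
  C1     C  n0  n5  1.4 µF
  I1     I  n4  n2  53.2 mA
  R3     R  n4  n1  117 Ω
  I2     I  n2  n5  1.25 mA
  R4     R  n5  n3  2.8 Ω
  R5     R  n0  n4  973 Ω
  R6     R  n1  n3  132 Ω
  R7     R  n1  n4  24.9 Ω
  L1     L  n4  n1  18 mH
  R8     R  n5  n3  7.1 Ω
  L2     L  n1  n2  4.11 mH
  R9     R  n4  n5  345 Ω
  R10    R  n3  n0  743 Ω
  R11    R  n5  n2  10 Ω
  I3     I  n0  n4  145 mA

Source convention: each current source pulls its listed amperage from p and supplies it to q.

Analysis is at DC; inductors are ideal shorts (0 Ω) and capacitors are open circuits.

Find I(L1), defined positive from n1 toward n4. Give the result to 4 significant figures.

Element admittances at DC:
  Y(R1) = 0.004115 S between n2,n5
  Y(R2) = 0.0003165 S between n0,n2
  Y(C1) = 0.000 S between n0,n5
  I1: injects 0.0532 A into n2 (from n4)
  Y(R3) = 0.008547 S between n4,n1
  I2: injects 0.00125 A into n5 (from n2)
  Y(R4) = 0.3571 S between n5,n3
  Y(R5) = 0.001028 S between n0,n4
  Y(R6) = 0.007576 S between n1,n3
  Y(R7) = 0.04016 S between n1,n4
  L1: short n4↔n1 (DC inductor)
  Y(R8) = 0.1408 S between n5,n3
  L2: short n1↔n2 (DC inductor)
  Y(R9) = 0.002899 S between n4,n5
  Y(R10) = 0.001346 S between n3,n0
  Y(R11) = 0.1000 S between n5,n2
  I3: injects 0.145 A into n4 (from n0)
Assemble and solve the 7×7 MNA system:
  V(n1)=54.27  V(n2)=54.27  V(n3)=53.53  V(n4)=54.27  V(n5)=53.66
  i(L1)=0.03426  i(L2)=0.02863

-0.03426 A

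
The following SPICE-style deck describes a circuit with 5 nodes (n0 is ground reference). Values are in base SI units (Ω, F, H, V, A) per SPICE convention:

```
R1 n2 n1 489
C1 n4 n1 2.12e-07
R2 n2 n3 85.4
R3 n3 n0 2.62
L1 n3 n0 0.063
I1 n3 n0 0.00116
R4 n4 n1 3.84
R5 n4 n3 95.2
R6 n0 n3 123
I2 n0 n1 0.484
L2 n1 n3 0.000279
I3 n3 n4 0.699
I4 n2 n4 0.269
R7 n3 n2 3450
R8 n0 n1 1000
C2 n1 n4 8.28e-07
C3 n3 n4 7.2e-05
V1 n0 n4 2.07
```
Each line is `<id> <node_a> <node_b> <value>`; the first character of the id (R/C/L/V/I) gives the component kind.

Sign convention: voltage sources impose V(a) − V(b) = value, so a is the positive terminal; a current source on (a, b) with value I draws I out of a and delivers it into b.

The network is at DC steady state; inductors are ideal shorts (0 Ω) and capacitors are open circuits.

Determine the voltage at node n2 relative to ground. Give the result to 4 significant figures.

Apply KCL at each of the 4 non-ground nodes and solve the resulting linear system.
Node n1: branches {R1, C1, R4, I2, L2, R8, C2} → V_1 = 0.000
Node n2: branches {R1, R2, I4, R7} → V_2 = -19.15
Node n3: branches {R2, R3, L1, I1, R5, R6, L2, I3, R7, C3} → V_3 = 0.000
Node n4: branches {C1, R4, R5, I3, I4, C2, C3, V1} → V_4 = -2.070
Source currents: i(L1)=-1.046, i(L2)=-0.09423, i(V1)=-1.529

-19.15 V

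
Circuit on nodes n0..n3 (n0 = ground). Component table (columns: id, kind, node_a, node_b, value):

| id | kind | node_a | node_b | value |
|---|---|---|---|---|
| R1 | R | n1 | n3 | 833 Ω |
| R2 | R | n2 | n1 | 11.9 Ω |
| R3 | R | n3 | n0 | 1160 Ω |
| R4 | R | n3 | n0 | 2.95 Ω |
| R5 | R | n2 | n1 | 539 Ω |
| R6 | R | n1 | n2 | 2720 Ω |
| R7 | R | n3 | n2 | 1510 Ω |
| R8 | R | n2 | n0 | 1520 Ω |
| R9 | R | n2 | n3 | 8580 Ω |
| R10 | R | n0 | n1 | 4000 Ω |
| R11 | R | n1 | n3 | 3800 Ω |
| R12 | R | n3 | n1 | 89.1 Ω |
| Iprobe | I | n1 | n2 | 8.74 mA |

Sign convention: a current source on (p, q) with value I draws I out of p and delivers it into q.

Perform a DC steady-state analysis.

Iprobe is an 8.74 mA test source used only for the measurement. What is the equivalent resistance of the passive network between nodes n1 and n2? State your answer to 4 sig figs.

R_eq = 11.42 Ω

MNA unknowns: 3 node voltages V₁..V_3
R1: Y=0.001200 on G[1,3]
R2: Y=0.08403 on G[2,1]
R3: Y=0.0008621 on G[3,0]
R4: Y=0.3390 on G[3,0]
R5: Y=0.001855 on G[2,1]
R6: Y=0.0003676 on G[1,2]
R7: Y=0.0006623 on G[3,2]
R8: Y=0.0006579 on G[2,0]
R9: Y=0.0001166 on G[2,3]
R10: Y=0.0002500 on G[0,1]
R11: Y=0.0002632 on G[1,3]
R12: Y=0.01122 on G[3,1]
Iprobe: z[1]−=0.00874, z[2]+=0.00874
solve → V1=-0.01013, V2=0.08970, V3=-0.0001662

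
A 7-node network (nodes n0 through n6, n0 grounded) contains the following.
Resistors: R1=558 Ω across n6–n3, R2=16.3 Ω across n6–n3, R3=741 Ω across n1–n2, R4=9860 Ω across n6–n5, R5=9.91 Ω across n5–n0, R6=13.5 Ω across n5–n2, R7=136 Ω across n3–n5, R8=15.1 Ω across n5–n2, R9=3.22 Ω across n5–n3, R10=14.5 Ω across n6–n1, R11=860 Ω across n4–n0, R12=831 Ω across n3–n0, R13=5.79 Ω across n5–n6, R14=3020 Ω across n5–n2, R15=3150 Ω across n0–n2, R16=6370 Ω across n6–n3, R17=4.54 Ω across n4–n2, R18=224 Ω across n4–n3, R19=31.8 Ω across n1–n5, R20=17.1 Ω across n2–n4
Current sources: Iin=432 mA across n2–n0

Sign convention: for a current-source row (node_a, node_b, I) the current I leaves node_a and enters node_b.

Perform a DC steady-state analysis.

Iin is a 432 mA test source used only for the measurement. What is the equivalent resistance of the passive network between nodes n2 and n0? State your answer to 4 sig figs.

Apply KCL at each of the 6 non-ground nodes and solve the resulting linear system.
Node n1: branches {R3, R10, R19} → V_1 = -4.178
Node n2: branches {R3, R6, R8, R14, R15, R17, R20, Iin} → V_2 = -7.013
Node n3: branches {R1, R2, R7, R9, R12, R16, R18} → V_3 = -4.152
Node n4: branches {R11, R17, R18, R20} → V_4 = -6.939
Node n5: branches {R4, R5, R6, R7, R8, R9, R13, R14, R19} → V_5 = -4.130
Node n6: branches {R1, R2, R4, R10, R13, R16} → V_6 = -4.145

R_eq = 16.23 Ω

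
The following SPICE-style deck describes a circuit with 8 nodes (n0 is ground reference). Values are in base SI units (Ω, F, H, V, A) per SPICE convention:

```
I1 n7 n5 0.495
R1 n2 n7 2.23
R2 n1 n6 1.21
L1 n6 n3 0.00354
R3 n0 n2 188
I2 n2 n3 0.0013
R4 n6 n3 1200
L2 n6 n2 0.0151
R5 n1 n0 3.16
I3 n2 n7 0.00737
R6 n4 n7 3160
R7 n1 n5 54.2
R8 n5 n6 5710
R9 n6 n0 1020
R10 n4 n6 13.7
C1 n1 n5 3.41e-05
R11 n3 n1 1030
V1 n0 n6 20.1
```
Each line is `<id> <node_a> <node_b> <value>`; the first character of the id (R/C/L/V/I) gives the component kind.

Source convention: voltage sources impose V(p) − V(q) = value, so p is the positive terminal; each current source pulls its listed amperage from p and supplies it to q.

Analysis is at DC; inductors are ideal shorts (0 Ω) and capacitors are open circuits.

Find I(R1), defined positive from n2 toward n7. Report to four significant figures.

MNA unknowns: 7 node voltages V₁..V_7 plus 3 source currents (L1, L2, V1)
I1: z[7]−=0.495, z[5]+=0.495
R1: Y=0.4484 on G[2,7]
R2: Y=0.8264 on G[1,6]
L1: row V6−V3=0, i_L1 at 6,3
R3: Y=0.005319 on G[0,2]
I2: z[2]−=0.0013, z[3]+=0.0013
R4: Y=0.0008333 on G[6,3]
L2: row V6−V2=0, i_L2 at 6,2
R5: Y=0.3165 on G[1,0]
I3: z[2]−=0.00737, z[7]+=0.00737
R6: Y=0.0003165 on G[4,7]
R7: Y=0.01845 on G[1,5]
R8: Y=0.0001751 on G[5,6]
R9: Y=0.0009804 on G[6,0]
R10: Y=0.07299 on G[4,6]
C1: Y=0.000 on G[1,5]
R11: Y=0.0009709 on G[3,1]
V1: row V0−V6=20.1, i_V1 at 0,6
solve → V1=-14.11, V2=-20.10, V3=-20.10, V4=-20.10, V5=12.41, V6=-20.10, V7=-21.19
aux → i_L1=-0.007114, i_L2=0.3890, i_V1=-4.592

0.4873 A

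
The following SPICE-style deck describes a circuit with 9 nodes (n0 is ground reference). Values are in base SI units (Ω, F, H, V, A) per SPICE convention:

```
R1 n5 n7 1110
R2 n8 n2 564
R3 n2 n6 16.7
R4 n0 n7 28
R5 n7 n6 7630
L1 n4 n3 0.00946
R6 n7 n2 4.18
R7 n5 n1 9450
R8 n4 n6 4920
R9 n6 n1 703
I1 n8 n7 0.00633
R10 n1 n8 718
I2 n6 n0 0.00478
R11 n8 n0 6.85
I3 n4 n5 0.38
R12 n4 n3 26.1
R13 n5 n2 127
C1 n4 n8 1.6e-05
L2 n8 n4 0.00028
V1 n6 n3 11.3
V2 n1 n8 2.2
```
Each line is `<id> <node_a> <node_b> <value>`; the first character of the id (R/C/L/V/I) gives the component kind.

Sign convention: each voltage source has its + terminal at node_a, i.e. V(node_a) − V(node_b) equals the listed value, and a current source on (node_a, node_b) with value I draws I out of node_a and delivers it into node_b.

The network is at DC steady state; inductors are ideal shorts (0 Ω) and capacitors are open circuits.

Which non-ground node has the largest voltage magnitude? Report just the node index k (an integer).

Element admittances at DC:
  Y(R1) = 0.0009009 S between n5,n7
  Y(R2) = 0.001773 S between n8,n2
  Y(R3) = 0.05988 S between n2,n6
  Y(R4) = 0.03571 S between n0,n7
  Y(R5) = 0.0001311 S between n7,n6
  L1: short n4↔n3 (DC inductor)
  Y(R6) = 0.2392 S between n7,n2
  Y(R7) = 0.0001058 S between n5,n1
  Y(R8) = 0.0002033 S between n4,n6
  Y(R9) = 0.001422 S between n6,n1
  I1: injects 0.00633 A into n7 (from n8)
  Y(R10) = 0.001393 S between n1,n8
  I2: injects 0.00478 A into n0 (from n6)
  Y(R11) = 0.1460 S between n8,n0
  I3: injects 0.38 A into n5 (from n4)
  Y(R12) = 0.03831 S between n4,n3
  Y(R13) = 0.007874 S between n5,n2
  Y(C1) = 0.000 S between n4,n8
  L2: short n8↔n4 (DC inductor)
  V1: constraint V(n6)−V(n3) = 11.3
  V2: constraint V(n1)−V(n8) = 2.2
Assemble and solve the 12×12 MNA system:
  V(n1)=0.02108  V(n2)=9.891  V(n3)=-2.179  V(n4)=-2.179  V(n5)=52.45  V(n6)=9.121  V(n7)=8.773  V(n8)=-2.179
  i(L1)=-0.02605  i(L2)=0.3517  i(V1)=0.02605  i(V2)=0.01543

5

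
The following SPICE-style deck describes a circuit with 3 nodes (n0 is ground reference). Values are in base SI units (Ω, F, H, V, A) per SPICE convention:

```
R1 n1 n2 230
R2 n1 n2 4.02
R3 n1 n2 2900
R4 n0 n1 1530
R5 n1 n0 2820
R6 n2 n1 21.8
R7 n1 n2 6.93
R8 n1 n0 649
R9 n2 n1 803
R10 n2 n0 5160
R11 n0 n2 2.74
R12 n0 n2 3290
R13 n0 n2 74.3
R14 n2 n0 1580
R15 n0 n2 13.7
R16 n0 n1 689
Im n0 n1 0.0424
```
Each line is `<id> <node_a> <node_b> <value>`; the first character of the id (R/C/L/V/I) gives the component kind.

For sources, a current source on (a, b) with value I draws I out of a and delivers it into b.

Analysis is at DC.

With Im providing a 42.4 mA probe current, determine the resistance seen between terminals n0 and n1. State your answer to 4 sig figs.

MNA unknowns: 2 node voltages V₁..V_2
R1: Y=0.004348 on G[1,2]
R2: Y=0.2488 on G[1,2]
R3: Y=0.0003448 on G[1,2]
R4: Y=0.0006536 on G[0,1]
R5: Y=0.0003546 on G[1,0]
R6: Y=0.04587 on G[2,1]
R7: Y=0.1443 on G[1,2]
R8: Y=0.001541 on G[1,0]
R9: Y=0.001245 on G[2,1]
R10: Y=0.0001938 on G[2,0]
R11: Y=0.3650 on G[0,2]
R12: Y=0.0003040 on G[0,2]
R13: Y=0.01346 on G[0,2]
R14: Y=0.0006329 on G[2,0]
R15: Y=0.07299 on G[0,2]
R16: Y=0.001451 on G[0,1]
Im: z[0]−=0.0424, z[1]+=0.0424
solve → V1=0.1857, V2=0.09205

R_eq = 4.379 Ω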